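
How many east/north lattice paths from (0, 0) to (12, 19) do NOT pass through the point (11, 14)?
Number of paths = 114376125

Total paths from (0, 0) to (12, 19): C(31, 12) = 141120525. Paths through (11, 14): (paths (0, 0) → (11, 14)) × (paths (11, 14) → (12, 19)) = C(25, 11) · C(6, 1) = 4457400 · 6 = 26744400. Avoidance count = 141120525 − 26744400 = 114376125.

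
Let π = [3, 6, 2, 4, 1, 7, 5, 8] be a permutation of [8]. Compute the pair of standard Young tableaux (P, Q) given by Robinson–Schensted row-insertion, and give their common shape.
P = [1, 4, 5, 8] / [2, 6, 7] / [3];  Q = [1, 2, 6, 8] / [3, 4, 7] / [5];  common shape = (4, 3, 1)

Row-insert the values π_1, π_2, … into P one at a time, bumping the leftmost entry strictly greater than the inserted value down to the next row. The recording tableau Q records, in position (i, j), the step at which that cell was added to P.
  Insert 3 (step 1): P = [3];  Q = [1]
  Insert 6 (step 2): P = [3, 6];  Q = [1, 2]
  Insert 2 (step 3): P = [2, 6] / [3];  Q = [1, 2] / [3]
  Insert 4 (step 4): P = [2, 4] / [3, 6];  Q = [1, 2] / [3, 4]
  Insert 1 (step 5): P = [1, 4] / [2, 6] / [3];  Q = [1, 2] / [3, 4] / [5]
  Insert 7 (step 6): P = [1, 4, 7] / [2, 6] / [3];  Q = [1, 2, 6] / [3, 4] / [5]
  Insert 5 (step 7): P = [1, 4, 5] / [2, 6, 7] / [3];  Q = [1, 2, 6] / [3, 4, 7] / [5]
  Insert 8 (step 8): P = [1, 4, 5, 8] / [2, 6, 7] / [3];  Q = [1, 2, 6, 8] / [3, 4, 7] / [5]
Final shape: (4, 3, 1).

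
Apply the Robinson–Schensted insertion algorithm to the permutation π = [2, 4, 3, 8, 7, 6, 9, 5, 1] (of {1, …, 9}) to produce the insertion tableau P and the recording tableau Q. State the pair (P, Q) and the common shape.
P = [1, 3, 5, 9] / [2, 6] / [4] / [7] / [8];  Q = [1, 2, 4, 7] / [3, 5] / [6] / [8] / [9];  common shape = (4, 2, 1, 1, 1)

Row-insert the values π_1, π_2, … into P one at a time, bumping the leftmost entry strictly greater than the inserted value down to the next row. The recording tableau Q records, in position (i, j), the step at which that cell was added to P.
  Insert 2 (step 1): P = [2];  Q = [1]
  Insert 4 (step 2): P = [2, 4];  Q = [1, 2]
  Insert 3 (step 3): P = [2, 3] / [4];  Q = [1, 2] / [3]
  Insert 8 (step 4): P = [2, 3, 8] / [4];  Q = [1, 2, 4] / [3]
  Insert 7 (step 5): P = [2, 3, 7] / [4, 8];  Q = [1, 2, 4] / [3, 5]
  Insert 6 (step 6): P = [2, 3, 6] / [4, 7] / [8];  Q = [1, 2, 4] / [3, 5] / [6]
  Insert 9 (step 7): P = [2, 3, 6, 9] / [4, 7] / [8];  Q = [1, 2, 4, 7] / [3, 5] / [6]
  Insert 5 (step 8): P = [2, 3, 5, 9] / [4, 6] / [7] / [8];  Q = [1, 2, 4, 7] / [3, 5] / [6] / [8]
  Insert 1 (step 9): P = [1, 3, 5, 9] / [2, 6] / [4] / [7] / [8];  Q = [1, 2, 4, 7] / [3, 5] / [6] / [8] / [9]
Final shape: (4, 2, 1, 1, 1).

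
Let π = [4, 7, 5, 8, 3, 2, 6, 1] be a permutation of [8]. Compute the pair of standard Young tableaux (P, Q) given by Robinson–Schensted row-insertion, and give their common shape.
P = [1, 5, 6] / [2, 8] / [3] / [4] / [7];  Q = [1, 2, 4] / [3, 7] / [5] / [6] / [8];  common shape = (3, 2, 1, 1, 1)

Row-insert the values π_1, π_2, … into P one at a time, bumping the leftmost entry strictly greater than the inserted value down to the next row. The recording tableau Q records, in position (i, j), the step at which that cell was added to P.
  Insert 4 (step 1): P = [4];  Q = [1]
  Insert 7 (step 2): P = [4, 7];  Q = [1, 2]
  Insert 5 (step 3): P = [4, 5] / [7];  Q = [1, 2] / [3]
  Insert 8 (step 4): P = [4, 5, 8] / [7];  Q = [1, 2, 4] / [3]
  Insert 3 (step 5): P = [3, 5, 8] / [4] / [7];  Q = [1, 2, 4] / [3] / [5]
  Insert 2 (step 6): P = [2, 5, 8] / [3] / [4] / [7];  Q = [1, 2, 4] / [3] / [5] / [6]
  Insert 6 (step 7): P = [2, 5, 6] / [3, 8] / [4] / [7];  Q = [1, 2, 4] / [3, 7] / [5] / [6]
  Insert 1 (step 8): P = [1, 5, 6] / [2, 8] / [3] / [4] / [7];  Q = [1, 2, 4] / [3, 7] / [5] / [6] / [8]
Final shape: (3, 2, 1, 1, 1).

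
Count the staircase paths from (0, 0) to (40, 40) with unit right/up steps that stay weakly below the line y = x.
C_40 = 2622127042276492108820

These NE paths below the diagonal are counted by the Catalan number C_n = (1/(n + 1)) · C(2n, n). For n = 40: C_40 = (1/41) · C(80, 40) = 107507208733336176461620/41 = 2622127042276492108820.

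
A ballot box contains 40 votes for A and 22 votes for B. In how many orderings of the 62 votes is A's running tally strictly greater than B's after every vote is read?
Strict-lead orderings = 9962435643667605

Total orderings of the 62 votes with 40 for A: C(62, 40) = 34315056105966195. By the Bertrand ballot formula (Cycle Lemma / reflection principle), the number of orderings in which A is strictly ahead of B throughout is (p − q)/(p + q) · C(p + q, p) = (40 − 22)/(40 + 22) · 34315056105966195 = 9962435643667605.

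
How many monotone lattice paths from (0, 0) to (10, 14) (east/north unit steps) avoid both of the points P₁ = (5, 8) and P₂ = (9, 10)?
Number of paths = 1001297

Inclusion–exclusion. Total paths: C(24, 10) = 1961256. Through P₁: C(13, 5)·C(11, 5) = 594594. Through P₂: C(19, 9)·C(5, 1) = 461890. Since P₁ is strictly southwest of P₂, a monotone path through both must visit P₁ then P₂; paths through both = C(13, 5)·C(6, 4)·C(5, 1) = 96525. Avoid both = 1961256 − 594594 − 461890 + 96525 = 1001297.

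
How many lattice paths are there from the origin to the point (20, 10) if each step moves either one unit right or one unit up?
Number of paths = 30045015

A monotone lattice path from (0, 0) to (20, 10) consists of 20 east steps and 10 north steps in some order, so it is determined by which 20 of the 30 steps are east. The count is C(30, 20) = 30045015.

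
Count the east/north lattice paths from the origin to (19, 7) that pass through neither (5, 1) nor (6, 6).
Number of paths = 412808

Inclusion–exclusion. Total paths: C(26, 19) = 657800. Through P₁: C(6, 5)·C(20, 14) = 232560. Through P₂: C(12, 6)·C(14, 13) = 12936. Since P₁ is strictly southwest of P₂, a monotone path through both must visit P₁ then P₂; paths through both = C(6, 5)·C(6, 1)·C(14, 13) = 504. Avoid both = 657800 − 232560 − 12936 + 504 = 412808.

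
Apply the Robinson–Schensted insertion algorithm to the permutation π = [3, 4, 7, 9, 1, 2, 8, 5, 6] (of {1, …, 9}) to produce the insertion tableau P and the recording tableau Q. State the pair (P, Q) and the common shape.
P = [1, 2, 5, 6] / [3, 4, 7, 8] / [9];  Q = [1, 2, 3, 4] / [5, 6, 7, 9] / [8];  common shape = (4, 4, 1)

Row-insert the values π_1, π_2, … into P one at a time, bumping the leftmost entry strictly greater than the inserted value down to the next row. The recording tableau Q records, in position (i, j), the step at which that cell was added to P.
  Insert 3 (step 1): P = [3];  Q = [1]
  Insert 4 (step 2): P = [3, 4];  Q = [1, 2]
  Insert 7 (step 3): P = [3, 4, 7];  Q = [1, 2, 3]
  Insert 9 (step 4): P = [3, 4, 7, 9];  Q = [1, 2, 3, 4]
  Insert 1 (step 5): P = [1, 4, 7, 9] / [3];  Q = [1, 2, 3, 4] / [5]
  Insert 2 (step 6): P = [1, 2, 7, 9] / [3, 4];  Q = [1, 2, 3, 4] / [5, 6]
  Insert 8 (step 7): P = [1, 2, 7, 8] / [3, 4, 9];  Q = [1, 2, 3, 4] / [5, 6, 7]
  Insert 5 (step 8): P = [1, 2, 5, 8] / [3, 4, 7] / [9];  Q = [1, 2, 3, 4] / [5, 6, 7] / [8]
  Insert 6 (step 9): P = [1, 2, 5, 6] / [3, 4, 7, 8] / [9];  Q = [1, 2, 3, 4] / [5, 6, 7, 9] / [8]
Final shape: (4, 4, 1).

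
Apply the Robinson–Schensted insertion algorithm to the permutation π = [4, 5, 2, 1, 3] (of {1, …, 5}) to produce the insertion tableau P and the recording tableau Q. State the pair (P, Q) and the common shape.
P = [1, 3] / [2, 5] / [4];  Q = [1, 2] / [3, 5] / [4];  common shape = (2, 2, 1)

Row-insert the values π_1, π_2, … into P one at a time, bumping the leftmost entry strictly greater than the inserted value down to the next row. The recording tableau Q records, in position (i, j), the step at which that cell was added to P.
  Insert 4 (step 1): P = [4];  Q = [1]
  Insert 5 (step 2): P = [4, 5];  Q = [1, 2]
  Insert 2 (step 3): P = [2, 5] / [4];  Q = [1, 2] / [3]
  Insert 1 (step 4): P = [1, 5] / [2] / [4];  Q = [1, 2] / [3] / [4]
  Insert 3 (step 5): P = [1, 3] / [2, 5] / [4];  Q = [1, 2] / [3, 5] / [4]
Final shape: (2, 2, 1).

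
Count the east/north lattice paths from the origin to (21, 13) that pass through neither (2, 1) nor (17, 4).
Number of paths = 502093230

Inclusion–exclusion. Total paths: C(34, 21) = 927983760. Through P₁: C(3, 2)·C(31, 19) = 423361575. Through P₂: C(21, 17)·C(13, 4) = 4279275. Since P₁ is strictly southwest of P₂, a monotone path through both must visit P₁ then P₂; paths through both = C(3, 2)·C(18, 15)·C(13, 4) = 1750320. Avoid both = 927983760 − 423361575 − 4279275 + 1750320 = 502093230.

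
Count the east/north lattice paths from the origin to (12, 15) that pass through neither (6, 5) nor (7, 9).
Number of paths = 9466104

Inclusion–exclusion. Total paths: C(27, 12) = 17383860. Through P₁: C(11, 6)·C(16, 6) = 3699696. Through P₂: C(16, 7)·C(11, 5) = 5285280. Since P₁ is strictly southwest of P₂, a monotone path through both must visit P₁ then P₂; paths through both = C(11, 6)·C(5, 1)·C(11, 5) = 1067220. Avoid both = 17383860 − 3699696 − 5285280 + 1067220 = 9466104.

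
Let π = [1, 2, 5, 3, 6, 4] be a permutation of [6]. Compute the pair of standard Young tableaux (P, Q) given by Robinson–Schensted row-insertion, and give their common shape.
P = [1, 2, 3, 4] / [5, 6];  Q = [1, 2, 3, 5] / [4, 6];  common shape = (4, 2)

Row-insert the values π_1, π_2, … into P one at a time, bumping the leftmost entry strictly greater than the inserted value down to the next row. The recording tableau Q records, in position (i, j), the step at which that cell was added to P.
  Insert 1 (step 1): P = [1];  Q = [1]
  Insert 2 (step 2): P = [1, 2];  Q = [1, 2]
  Insert 5 (step 3): P = [1, 2, 5];  Q = [1, 2, 3]
  Insert 3 (step 4): P = [1, 2, 3] / [5];  Q = [1, 2, 3] / [4]
  Insert 6 (step 5): P = [1, 2, 3, 6] / [5];  Q = [1, 2, 3, 5] / [4]
  Insert 4 (step 6): P = [1, 2, 3, 4] / [5, 6];  Q = [1, 2, 3, 5] / [4, 6]
Final shape: (4, 2).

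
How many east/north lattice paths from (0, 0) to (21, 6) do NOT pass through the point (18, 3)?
Number of paths = 269410

Total paths from (0, 0) to (21, 6): C(27, 21) = 296010. Paths through (18, 3): (paths (0, 0) → (18, 3)) × (paths (18, 3) → (21, 6)) = C(21, 18) · C(6, 3) = 1330 · 20 = 26600. Avoidance count = 296010 − 26600 = 269410.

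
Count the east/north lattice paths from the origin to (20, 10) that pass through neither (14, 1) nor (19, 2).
Number of paths = 29968860

Inclusion–exclusion. Total paths: C(30, 20) = 30045015. Through P₁: C(15, 14)·C(15, 6) = 75075. Through P₂: C(21, 19)·C(9, 1) = 1890. Since P₁ is strictly southwest of P₂, a monotone path through both must visit P₁ then P₂; paths through both = C(15, 14)·C(6, 5)·C(9, 1) = 810. Avoid both = 30045015 − 75075 − 1890 + 810 = 29968860.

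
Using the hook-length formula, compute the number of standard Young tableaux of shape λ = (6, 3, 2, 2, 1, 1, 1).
# SYT of shape (6, 3, 2, 2, 1, 1, 1) = 630630

Hook-length formula: f^λ = n! / Π hook(c), product over all cells c of the Young diagram. For λ = (6, 3, 2, 2, 1, 1, 1), n = 16 boxes. Hook lengths by row (left-to-right, top-to-bottom): [12, 8, 5, 3, 2, 1]; [8, 4, 1]; [6, 2]; [5, 1]; [3]; [2]; [1]. Product of hooks = 33177600. So f^λ = 16! / 33177600 = 20922789888000 / 33177600 = 630630.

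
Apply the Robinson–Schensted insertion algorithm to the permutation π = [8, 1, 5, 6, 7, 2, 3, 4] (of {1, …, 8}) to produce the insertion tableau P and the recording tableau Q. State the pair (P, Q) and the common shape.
P = [1, 2, 3, 4] / [5, 6, 7] / [8];  Q = [1, 3, 4, 5] / [2, 7, 8] / [6];  common shape = (4, 3, 1)

Row-insert the values π_1, π_2, … into P one at a time, bumping the leftmost entry strictly greater than the inserted value down to the next row. The recording tableau Q records, in position (i, j), the step at which that cell was added to P.
  Insert 8 (step 1): P = [8];  Q = [1]
  Insert 1 (step 2): P = [1] / [8];  Q = [1] / [2]
  Insert 5 (step 3): P = [1, 5] / [8];  Q = [1, 3] / [2]
  Insert 6 (step 4): P = [1, 5, 6] / [8];  Q = [1, 3, 4] / [2]
  Insert 7 (step 5): P = [1, 5, 6, 7] / [8];  Q = [1, 3, 4, 5] / [2]
  Insert 2 (step 6): P = [1, 2, 6, 7] / [5] / [8];  Q = [1, 3, 4, 5] / [2] / [6]
  Insert 3 (step 7): P = [1, 2, 3, 7] / [5, 6] / [8];  Q = [1, 3, 4, 5] / [2, 7] / [6]
  Insert 4 (step 8): P = [1, 2, 3, 4] / [5, 6, 7] / [8];  Q = [1, 3, 4, 5] / [2, 7, 8] / [6]
Final shape: (4, 3, 1).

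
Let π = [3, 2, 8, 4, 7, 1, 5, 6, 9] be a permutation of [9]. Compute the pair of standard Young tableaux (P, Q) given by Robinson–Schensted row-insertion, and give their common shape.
P = [1, 4, 5, 6, 9] / [2, 7] / [3, 8];  Q = [1, 3, 5, 8, 9] / [2, 4] / [6, 7];  common shape = (5, 2, 2)

Row-insert the values π_1, π_2, … into P one at a time, bumping the leftmost entry strictly greater than the inserted value down to the next row. The recording tableau Q records, in position (i, j), the step at which that cell was added to P.
  Insert 3 (step 1): P = [3];  Q = [1]
  Insert 2 (step 2): P = [2] / [3];  Q = [1] / [2]
  Insert 8 (step 3): P = [2, 8] / [3];  Q = [1, 3] / [2]
  Insert 4 (step 4): P = [2, 4] / [3, 8];  Q = [1, 3] / [2, 4]
  Insert 7 (step 5): P = [2, 4, 7] / [3, 8];  Q = [1, 3, 5] / [2, 4]
  Insert 1 (step 6): P = [1, 4, 7] / [2, 8] / [3];  Q = [1, 3, 5] / [2, 4] / [6]
  Insert 5 (step 7): P = [1, 4, 5] / [2, 7] / [3, 8];  Q = [1, 3, 5] / [2, 4] / [6, 7]
  Insert 6 (step 8): P = [1, 4, 5, 6] / [2, 7] / [3, 8];  Q = [1, 3, 5, 8] / [2, 4] / [6, 7]
  Insert 9 (step 9): P = [1, 4, 5, 6, 9] / [2, 7] / [3, 8];  Q = [1, 3, 5, 8, 9] / [2, 4] / [6, 7]
Final shape: (5, 2, 2).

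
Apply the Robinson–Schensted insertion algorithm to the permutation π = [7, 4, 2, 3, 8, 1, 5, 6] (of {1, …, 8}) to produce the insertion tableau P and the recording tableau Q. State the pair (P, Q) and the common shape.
P = [1, 3, 5, 6] / [2, 8] / [4] / [7];  Q = [1, 4, 5, 8] / [2, 7] / [3] / [6];  common shape = (4, 2, 1, 1)

Row-insert the values π_1, π_2, … into P one at a time, bumping the leftmost entry strictly greater than the inserted value down to the next row. The recording tableau Q records, in position (i, j), the step at which that cell was added to P.
  Insert 7 (step 1): P = [7];  Q = [1]
  Insert 4 (step 2): P = [4] / [7];  Q = [1] / [2]
  Insert 2 (step 3): P = [2] / [4] / [7];  Q = [1] / [2] / [3]
  Insert 3 (step 4): P = [2, 3] / [4] / [7];  Q = [1, 4] / [2] / [3]
  Insert 8 (step 5): P = [2, 3, 8] / [4] / [7];  Q = [1, 4, 5] / [2] / [3]
  Insert 1 (step 6): P = [1, 3, 8] / [2] / [4] / [7];  Q = [1, 4, 5] / [2] / [3] / [6]
  Insert 5 (step 7): P = [1, 3, 5] / [2, 8] / [4] / [7];  Q = [1, 4, 5] / [2, 7] / [3] / [6]
  Insert 6 (step 8): P = [1, 3, 5, 6] / [2, 8] / [4] / [7];  Q = [1, 4, 5, 8] / [2, 7] / [3] / [6]
Final shape: (4, 2, 1, 1).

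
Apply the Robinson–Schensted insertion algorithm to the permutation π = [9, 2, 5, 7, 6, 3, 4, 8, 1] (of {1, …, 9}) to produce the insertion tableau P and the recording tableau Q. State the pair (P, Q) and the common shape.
P = [1, 3, 4, 8] / [2, 6] / [5] / [7] / [9];  Q = [1, 3, 4, 8] / [2, 7] / [5] / [6] / [9];  common shape = (4, 2, 1, 1, 1)

Row-insert the values π_1, π_2, … into P one at a time, bumping the leftmost entry strictly greater than the inserted value down to the next row. The recording tableau Q records, in position (i, j), the step at which that cell was added to P.
  Insert 9 (step 1): P = [9];  Q = [1]
  Insert 2 (step 2): P = [2] / [9];  Q = [1] / [2]
  Insert 5 (step 3): P = [2, 5] / [9];  Q = [1, 3] / [2]
  Insert 7 (step 4): P = [2, 5, 7] / [9];  Q = [1, 3, 4] / [2]
  Insert 6 (step 5): P = [2, 5, 6] / [7] / [9];  Q = [1, 3, 4] / [2] / [5]
  Insert 3 (step 6): P = [2, 3, 6] / [5] / [7] / [9];  Q = [1, 3, 4] / [2] / [5] / [6]
  Insert 4 (step 7): P = [2, 3, 4] / [5, 6] / [7] / [9];  Q = [1, 3, 4] / [2, 7] / [5] / [6]
  Insert 8 (step 8): P = [2, 3, 4, 8] / [5, 6] / [7] / [9];  Q = [1, 3, 4, 8] / [2, 7] / [5] / [6]
  Insert 1 (step 9): P = [1, 3, 4, 8] / [2, 6] / [5] / [7] / [9];  Q = [1, 3, 4, 8] / [2, 7] / [5] / [6] / [9]
Final shape: (4, 2, 1, 1, 1).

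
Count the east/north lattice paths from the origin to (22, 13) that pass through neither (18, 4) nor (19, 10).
Number of paths = 1071531475

Inclusion–exclusion. Total paths: C(35, 22) = 1476337800. Through P₁: C(22, 18)·C(13, 4) = 5230225. Through P₂: C(29, 19)·C(6, 3) = 400600200. Since P₁ is strictly southwest of P₂, a monotone path through both must visit P₁ then P₂; paths through both = C(22, 18)·C(7, 1)·C(6, 3) = 1024100. Avoid both = 1476337800 − 5230225 − 400600200 + 1024100 = 1071531475.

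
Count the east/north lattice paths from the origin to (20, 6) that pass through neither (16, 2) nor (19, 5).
Number of paths = 140632

Inclusion–exclusion. Total paths: C(26, 20) = 230230. Through P₁: C(18, 16)·C(8, 4) = 10710. Through P₂: C(24, 19)·C(2, 1) = 85008. Since P₁ is strictly southwest of P₂, a monotone path through both must visit P₁ then P₂; paths through both = C(18, 16)·C(6, 3)·C(2, 1) = 6120. Avoid both = 230230 − 10710 − 85008 + 6120 = 140632.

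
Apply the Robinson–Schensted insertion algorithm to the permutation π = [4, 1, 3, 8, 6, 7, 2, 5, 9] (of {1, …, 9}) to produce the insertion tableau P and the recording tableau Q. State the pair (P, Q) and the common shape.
P = [1, 2, 5, 7, 9] / [3, 6] / [4, 8];  Q = [1, 3, 4, 6, 9] / [2, 5] / [7, 8];  common shape = (5, 2, 2)

Row-insert the values π_1, π_2, … into P one at a time, bumping the leftmost entry strictly greater than the inserted value down to the next row. The recording tableau Q records, in position (i, j), the step at which that cell was added to P.
  Insert 4 (step 1): P = [4];  Q = [1]
  Insert 1 (step 2): P = [1] / [4];  Q = [1] / [2]
  Insert 3 (step 3): P = [1, 3] / [4];  Q = [1, 3] / [2]
  Insert 8 (step 4): P = [1, 3, 8] / [4];  Q = [1, 3, 4] / [2]
  Insert 6 (step 5): P = [1, 3, 6] / [4, 8];  Q = [1, 3, 4] / [2, 5]
  Insert 7 (step 6): P = [1, 3, 6, 7] / [4, 8];  Q = [1, 3, 4, 6] / [2, 5]
  Insert 2 (step 7): P = [1, 2, 6, 7] / [3, 8] / [4];  Q = [1, 3, 4, 6] / [2, 5] / [7]
  Insert 5 (step 8): P = [1, 2, 5, 7] / [3, 6] / [4, 8];  Q = [1, 3, 4, 6] / [2, 5] / [7, 8]
  Insert 9 (step 9): P = [1, 2, 5, 7, 9] / [3, 6] / [4, 8];  Q = [1, 3, 4, 6, 9] / [2, 5] / [7, 8]
Final shape: (5, 2, 2).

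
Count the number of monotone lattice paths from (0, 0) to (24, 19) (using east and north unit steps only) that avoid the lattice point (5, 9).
Number of paths = 760372351830

Total paths from (0, 0) to (24, 19): C(43, 24) = 800472431850. Paths through (5, 9): (paths (0, 0) → (5, 9)) × (paths (5, 9) → (24, 19)) = C(14, 5) · C(29, 19) = 2002 · 20030010 = 40100080020. Avoidance count = 800472431850 − 40100080020 = 760372351830.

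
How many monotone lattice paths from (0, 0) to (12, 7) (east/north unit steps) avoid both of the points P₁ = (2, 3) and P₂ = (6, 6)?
Number of paths = 36360

Inclusion–exclusion. Total paths: C(19, 12) = 50388. Through P₁: C(5, 2)·C(14, 10) = 10010. Through P₂: C(12, 6)·C(7, 6) = 6468. Since P₁ is strictly southwest of P₂, a monotone path through both must visit P₁ then P₂; paths through both = C(5, 2)·C(7, 4)·C(7, 6) = 2450. Avoid both = 50388 − 10010 − 6468 + 2450 = 36360.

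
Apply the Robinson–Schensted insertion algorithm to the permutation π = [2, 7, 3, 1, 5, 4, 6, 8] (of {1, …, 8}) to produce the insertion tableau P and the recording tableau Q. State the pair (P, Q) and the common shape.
P = [1, 3, 4, 6, 8] / [2, 5] / [7];  Q = [1, 2, 5, 7, 8] / [3, 6] / [4];  common shape = (5, 2, 1)

Row-insert the values π_1, π_2, … into P one at a time, bumping the leftmost entry strictly greater than the inserted value down to the next row. The recording tableau Q records, in position (i, j), the step at which that cell was added to P.
  Insert 2 (step 1): P = [2];  Q = [1]
  Insert 7 (step 2): P = [2, 7];  Q = [1, 2]
  Insert 3 (step 3): P = [2, 3] / [7];  Q = [1, 2] / [3]
  Insert 1 (step 4): P = [1, 3] / [2] / [7];  Q = [1, 2] / [3] / [4]
  Insert 5 (step 5): P = [1, 3, 5] / [2] / [7];  Q = [1, 2, 5] / [3] / [4]
  Insert 4 (step 6): P = [1, 3, 4] / [2, 5] / [7];  Q = [1, 2, 5] / [3, 6] / [4]
  Insert 6 (step 7): P = [1, 3, 4, 6] / [2, 5] / [7];  Q = [1, 2, 5, 7] / [3, 6] / [4]
  Insert 8 (step 8): P = [1, 3, 4, 6, 8] / [2, 5] / [7];  Q = [1, 2, 5, 7, 8] / [3, 6] / [4]
Final shape: (5, 2, 1).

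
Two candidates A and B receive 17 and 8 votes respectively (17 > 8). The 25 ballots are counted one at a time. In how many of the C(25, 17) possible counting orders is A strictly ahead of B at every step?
Strict-lead orderings = 389367

Total orderings of the 25 votes with 17 for A: C(25, 17) = 1081575. By the Bertrand ballot formula (Cycle Lemma / reflection principle), the number of orderings in which A is strictly ahead of B throughout is (p − q)/(p + q) · C(p + q, p) = (17 − 8)/(17 + 8) · 1081575 = 389367.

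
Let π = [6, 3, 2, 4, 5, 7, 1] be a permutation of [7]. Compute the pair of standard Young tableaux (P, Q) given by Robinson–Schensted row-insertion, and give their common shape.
P = [1, 4, 5, 7] / [2] / [3] / [6];  Q = [1, 4, 5, 6] / [2] / [3] / [7];  common shape = (4, 1, 1, 1)

Row-insert the values π_1, π_2, … into P one at a time, bumping the leftmost entry strictly greater than the inserted value down to the next row. The recording tableau Q records, in position (i, j), the step at which that cell was added to P.
  Insert 6 (step 1): P = [6];  Q = [1]
  Insert 3 (step 2): P = [3] / [6];  Q = [1] / [2]
  Insert 2 (step 3): P = [2] / [3] / [6];  Q = [1] / [2] / [3]
  Insert 4 (step 4): P = [2, 4] / [3] / [6];  Q = [1, 4] / [2] / [3]
  Insert 5 (step 5): P = [2, 4, 5] / [3] / [6];  Q = [1, 4, 5] / [2] / [3]
  Insert 7 (step 6): P = [2, 4, 5, 7] / [3] / [6];  Q = [1, 4, 5, 6] / [2] / [3]
  Insert 1 (step 7): P = [1, 4, 5, 7] / [2] / [3] / [6];  Q = [1, 4, 5, 6] / [2] / [3] / [7]
Final shape: (4, 1, 1, 1).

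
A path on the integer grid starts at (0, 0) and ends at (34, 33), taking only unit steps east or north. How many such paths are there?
Number of paths = 14226520737620288370

A monotone lattice path from (0, 0) to (34, 33) consists of 34 east steps and 33 north steps in some order, so it is determined by which 34 of the 67 steps are east. The count is C(67, 34) = 14226520737620288370.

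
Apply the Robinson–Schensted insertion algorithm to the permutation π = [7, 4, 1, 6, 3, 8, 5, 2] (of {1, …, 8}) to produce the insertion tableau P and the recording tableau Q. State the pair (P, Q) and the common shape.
P = [1, 2, 5] / [3, 6, 8] / [4] / [7];  Q = [1, 4, 6] / [2, 5, 7] / [3] / [8];  common shape = (3, 3, 1, 1)

Row-insert the values π_1, π_2, … into P one at a time, bumping the leftmost entry strictly greater than the inserted value down to the next row. The recording tableau Q records, in position (i, j), the step at which that cell was added to P.
  Insert 7 (step 1): P = [7];  Q = [1]
  Insert 4 (step 2): P = [4] / [7];  Q = [1] / [2]
  Insert 1 (step 3): P = [1] / [4] / [7];  Q = [1] / [2] / [3]
  Insert 6 (step 4): P = [1, 6] / [4] / [7];  Q = [1, 4] / [2] / [3]
  Insert 3 (step 5): P = [1, 3] / [4, 6] / [7];  Q = [1, 4] / [2, 5] / [3]
  Insert 8 (step 6): P = [1, 3, 8] / [4, 6] / [7];  Q = [1, 4, 6] / [2, 5] / [3]
  Insert 5 (step 7): P = [1, 3, 5] / [4, 6, 8] / [7];  Q = [1, 4, 6] / [2, 5, 7] / [3]
  Insert 2 (step 8): P = [1, 2, 5] / [3, 6, 8] / [4] / [7];  Q = [1, 4, 6] / [2, 5, 7] / [3] / [8]
Final shape: (3, 3, 1, 1).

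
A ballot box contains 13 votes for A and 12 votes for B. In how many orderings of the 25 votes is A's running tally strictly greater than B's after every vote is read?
Strict-lead orderings = 208012

Total orderings of the 25 votes with 13 for A: C(25, 13) = 5200300. By the Bertrand ballot formula (Cycle Lemma / reflection principle), the number of orderings in which A is strictly ahead of B throughout is (p − q)/(p + q) · C(p + q, p) = (13 − 12)/(13 + 12) · 5200300 = 208012.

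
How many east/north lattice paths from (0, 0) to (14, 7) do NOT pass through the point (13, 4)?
Number of paths = 106760

Total paths from (0, 0) to (14, 7): C(21, 14) = 116280. Paths through (13, 4): (paths (0, 0) → (13, 4)) × (paths (13, 4) → (14, 7)) = C(17, 13) · C(4, 1) = 2380 · 4 = 9520. Avoidance count = 116280 − 9520 = 106760.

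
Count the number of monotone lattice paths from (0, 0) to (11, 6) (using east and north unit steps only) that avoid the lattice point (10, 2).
Number of paths = 12046

Total paths from (0, 0) to (11, 6): C(17, 11) = 12376. Paths through (10, 2): (paths (0, 0) → (10, 2)) × (paths (10, 2) → (11, 6)) = C(12, 10) · C(5, 1) = 66 · 5 = 330. Avoidance count = 12376 − 330 = 12046.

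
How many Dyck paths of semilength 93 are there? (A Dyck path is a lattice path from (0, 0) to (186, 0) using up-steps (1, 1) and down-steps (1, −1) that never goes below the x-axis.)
C_93 = 60960876535340415751462563580829648891969728907438000

These Dyck paths are counted by the Catalan number C_n = (1/(n + 1)) · C(2n, n). For n = 93: C_93 = (1/94) · C(186, 93) = 5730322394321999080637480976597986995845154517299172000/94 = 60960876535340415751462563580829648891969728907438000.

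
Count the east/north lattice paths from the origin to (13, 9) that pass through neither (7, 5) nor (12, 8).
Number of paths = 167864

Inclusion–exclusion. Total paths: C(22, 13) = 497420. Through P₁: C(12, 7)·C(10, 6) = 166320. Through P₂: C(20, 12)·C(2, 1) = 251940. Since P₁ is strictly southwest of P₂, a monotone path through both must visit P₁ then P₂; paths through both = C(12, 7)·C(8, 5)·C(2, 1) = 88704. Avoid both = 497420 − 166320 − 251940 + 88704 = 167864.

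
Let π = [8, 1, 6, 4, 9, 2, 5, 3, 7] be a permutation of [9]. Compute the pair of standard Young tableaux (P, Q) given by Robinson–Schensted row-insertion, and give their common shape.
P = [1, 2, 3, 7] / [4, 5] / [6, 9] / [8];  Q = [1, 3, 5, 9] / [2, 7] / [4, 8] / [6];  common shape = (4, 2, 2, 1)

Row-insert the values π_1, π_2, … into P one at a time, bumping the leftmost entry strictly greater than the inserted value down to the next row. The recording tableau Q records, in position (i, j), the step at which that cell was added to P.
  Insert 8 (step 1): P = [8];  Q = [1]
  Insert 1 (step 2): P = [1] / [8];  Q = [1] / [2]
  Insert 6 (step 3): P = [1, 6] / [8];  Q = [1, 3] / [2]
  Insert 4 (step 4): P = [1, 4] / [6] / [8];  Q = [1, 3] / [2] / [4]
  Insert 9 (step 5): P = [1, 4, 9] / [6] / [8];  Q = [1, 3, 5] / [2] / [4]
  Insert 2 (step 6): P = [1, 2, 9] / [4] / [6] / [8];  Q = [1, 3, 5] / [2] / [4] / [6]
  Insert 5 (step 7): P = [1, 2, 5] / [4, 9] / [6] / [8];  Q = [1, 3, 5] / [2, 7] / [4] / [6]
  Insert 3 (step 8): P = [1, 2, 3] / [4, 5] / [6, 9] / [8];  Q = [1, 3, 5] / [2, 7] / [4, 8] / [6]
  Insert 7 (step 9): P = [1, 2, 3, 7] / [4, 5] / [6, 9] / [8];  Q = [1, 3, 5, 9] / [2, 7] / [4, 8] / [6]
Final shape: (4, 2, 2, 1).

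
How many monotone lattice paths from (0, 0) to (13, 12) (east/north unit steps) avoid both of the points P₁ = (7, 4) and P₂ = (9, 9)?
Number of paths = 2750160

Inclusion–exclusion. Total paths: C(25, 13) = 5200300. Through P₁: C(11, 7)·C(14, 6) = 990990. Through P₂: C(18, 9)·C(7, 4) = 1701700. Since P₁ is strictly southwest of P₂, a monotone path through both must visit P₁ then P₂; paths through both = C(11, 7)·C(7, 2)·C(7, 4) = 242550. Avoid both = 5200300 − 990990 − 1701700 + 242550 = 2750160.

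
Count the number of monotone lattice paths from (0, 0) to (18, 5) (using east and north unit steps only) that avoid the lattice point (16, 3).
Number of paths = 27835

Total paths from (0, 0) to (18, 5): C(23, 18) = 33649. Paths through (16, 3): (paths (0, 0) → (16, 3)) × (paths (16, 3) → (18, 5)) = C(19, 16) · C(4, 2) = 969 · 6 = 5814. Avoidance count = 33649 − 5814 = 27835.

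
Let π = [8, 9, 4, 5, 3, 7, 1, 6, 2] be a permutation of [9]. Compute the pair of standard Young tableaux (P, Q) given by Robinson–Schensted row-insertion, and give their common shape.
P = [1, 2, 6] / [3, 5] / [4, 7] / [8, 9];  Q = [1, 2, 6] / [3, 4] / [5, 8] / [7, 9];  common shape = (3, 2, 2, 2)

Row-insert the values π_1, π_2, … into P one at a time, bumping the leftmost entry strictly greater than the inserted value down to the next row. The recording tableau Q records, in position (i, j), the step at which that cell was added to P.
  Insert 8 (step 1): P = [8];  Q = [1]
  Insert 9 (step 2): P = [8, 9];  Q = [1, 2]
  Insert 4 (step 3): P = [4, 9] / [8];  Q = [1, 2] / [3]
  Insert 5 (step 4): P = [4, 5] / [8, 9];  Q = [1, 2] / [3, 4]
  Insert 3 (step 5): P = [3, 5] / [4, 9] / [8];  Q = [1, 2] / [3, 4] / [5]
  Insert 7 (step 6): P = [3, 5, 7] / [4, 9] / [8];  Q = [1, 2, 6] / [3, 4] / [5]
  Insert 1 (step 7): P = [1, 5, 7] / [3, 9] / [4] / [8];  Q = [1, 2, 6] / [3, 4] / [5] / [7]
  Insert 6 (step 8): P = [1, 5, 6] / [3, 7] / [4, 9] / [8];  Q = [1, 2, 6] / [3, 4] / [5, 8] / [7]
  Insert 2 (step 9): P = [1, 2, 6] / [3, 5] / [4, 7] / [8, 9];  Q = [1, 2, 6] / [3, 4] / [5, 8] / [7, 9]
Final shape: (3, 2, 2, 2).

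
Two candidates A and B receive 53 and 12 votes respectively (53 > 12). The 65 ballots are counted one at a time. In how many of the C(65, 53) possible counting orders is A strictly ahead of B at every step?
Strict-lead orderings = 2540618921232

Total orderings of the 65 votes with 53 for A: C(65, 53) = 4027810484880. By the Bertrand ballot formula (Cycle Lemma / reflection principle), the number of orderings in which A is strictly ahead of B throughout is (p − q)/(p + q) · C(p + q, p) = (53 − 12)/(53 + 12) · 4027810484880 = 2540618921232.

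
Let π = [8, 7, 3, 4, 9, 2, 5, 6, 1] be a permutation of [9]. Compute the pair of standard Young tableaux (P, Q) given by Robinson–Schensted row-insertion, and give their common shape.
P = [1, 4, 5, 6] / [2, 9] / [3] / [7] / [8];  Q = [1, 4, 5, 8] / [2, 7] / [3] / [6] / [9];  common shape = (4, 2, 1, 1, 1)

Row-insert the values π_1, π_2, … into P one at a time, bumping the leftmost entry strictly greater than the inserted value down to the next row. The recording tableau Q records, in position (i, j), the step at which that cell was added to P.
  Insert 8 (step 1): P = [8];  Q = [1]
  Insert 7 (step 2): P = [7] / [8];  Q = [1] / [2]
  Insert 3 (step 3): P = [3] / [7] / [8];  Q = [1] / [2] / [3]
  Insert 4 (step 4): P = [3, 4] / [7] / [8];  Q = [1, 4] / [2] / [3]
  Insert 9 (step 5): P = [3, 4, 9] / [7] / [8];  Q = [1, 4, 5] / [2] / [3]
  Insert 2 (step 6): P = [2, 4, 9] / [3] / [7] / [8];  Q = [1, 4, 5] / [2] / [3] / [6]
  Insert 5 (step 7): P = [2, 4, 5] / [3, 9] / [7] / [8];  Q = [1, 4, 5] / [2, 7] / [3] / [6]
  Insert 6 (step 8): P = [2, 4, 5, 6] / [3, 9] / [7] / [8];  Q = [1, 4, 5, 8] / [2, 7] / [3] / [6]
  Insert 1 (step 9): P = [1, 4, 5, 6] / [2, 9] / [3] / [7] / [8];  Q = [1, 4, 5, 8] / [2, 7] / [3] / [6] / [9]
Final shape: (4, 2, 1, 1, 1).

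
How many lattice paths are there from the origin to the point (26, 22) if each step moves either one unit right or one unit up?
Number of paths = 27385657281648

A monotone lattice path from (0, 0) to (26, 22) consists of 26 east steps and 22 north steps in some order, so it is determined by which 26 of the 48 steps are east. The count is C(48, 26) = 27385657281648.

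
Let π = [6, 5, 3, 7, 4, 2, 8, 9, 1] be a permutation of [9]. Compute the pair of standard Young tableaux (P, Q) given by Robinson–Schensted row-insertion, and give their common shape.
P = [1, 4, 8, 9] / [2, 7] / [3] / [5] / [6];  Q = [1, 4, 7, 8] / [2, 5] / [3] / [6] / [9];  common shape = (4, 2, 1, 1, 1)

Row-insert the values π_1, π_2, … into P one at a time, bumping the leftmost entry strictly greater than the inserted value down to the next row. The recording tableau Q records, in position (i, j), the step at which that cell was added to P.
  Insert 6 (step 1): P = [6];  Q = [1]
  Insert 5 (step 2): P = [5] / [6];  Q = [1] / [2]
  Insert 3 (step 3): P = [3] / [5] / [6];  Q = [1] / [2] / [3]
  Insert 7 (step 4): P = [3, 7] / [5] / [6];  Q = [1, 4] / [2] / [3]
  Insert 4 (step 5): P = [3, 4] / [5, 7] / [6];  Q = [1, 4] / [2, 5] / [3]
  Insert 2 (step 6): P = [2, 4] / [3, 7] / [5] / [6];  Q = [1, 4] / [2, 5] / [3] / [6]
  Insert 8 (step 7): P = [2, 4, 8] / [3, 7] / [5] / [6];  Q = [1, 4, 7] / [2, 5] / [3] / [6]
  Insert 9 (step 8): P = [2, 4, 8, 9] / [3, 7] / [5] / [6];  Q = [1, 4, 7, 8] / [2, 5] / [3] / [6]
  Insert 1 (step 9): P = [1, 4, 8, 9] / [2, 7] / [3] / [5] / [6];  Q = [1, 4, 7, 8] / [2, 5] / [3] / [6] / [9]
Final shape: (4, 2, 1, 1, 1).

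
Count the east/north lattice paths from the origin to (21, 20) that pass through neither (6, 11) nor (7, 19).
Number of paths = 252939071476

Inclusion–exclusion. Total paths: C(41, 21) = 269128937220. Through P₁: C(17, 6)·C(24, 15) = 16181669504. Through P₂: C(26, 7)·C(15, 14) = 9867000. Since P₁ is strictly southwest of P₂, a monotone path through both must visit P₁ then P₂; paths through both = C(17, 6)·C(9, 1)·C(15, 14) = 1670760. Avoid both = 269128937220 − 16181669504 − 9867000 + 1670760 = 252939071476.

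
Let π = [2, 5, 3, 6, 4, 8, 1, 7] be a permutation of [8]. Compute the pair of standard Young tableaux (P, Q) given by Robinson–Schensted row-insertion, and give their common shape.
P = [1, 3, 4, 7] / [2, 6, 8] / [5];  Q = [1, 2, 4, 6] / [3, 5, 8] / [7];  common shape = (4, 3, 1)

Row-insert the values π_1, π_2, … into P one at a time, bumping the leftmost entry strictly greater than the inserted value down to the next row. The recording tableau Q records, in position (i, j), the step at which that cell was added to P.
  Insert 2 (step 1): P = [2];  Q = [1]
  Insert 5 (step 2): P = [2, 5];  Q = [1, 2]
  Insert 3 (step 3): P = [2, 3] / [5];  Q = [1, 2] / [3]
  Insert 6 (step 4): P = [2, 3, 6] / [5];  Q = [1, 2, 4] / [3]
  Insert 4 (step 5): P = [2, 3, 4] / [5, 6];  Q = [1, 2, 4] / [3, 5]
  Insert 8 (step 6): P = [2, 3, 4, 8] / [5, 6];  Q = [1, 2, 4, 6] / [3, 5]
  Insert 1 (step 7): P = [1, 3, 4, 8] / [2, 6] / [5];  Q = [1, 2, 4, 6] / [3, 5] / [7]
  Insert 7 (step 8): P = [1, 3, 4, 7] / [2, 6, 8] / [5];  Q = [1, 2, 4, 6] / [3, 5, 8] / [7]
Final shape: (4, 3, 1).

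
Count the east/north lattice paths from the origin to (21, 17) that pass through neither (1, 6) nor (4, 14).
Number of paths = 28186265475

Inclusion–exclusion. Total paths: C(38, 21) = 28781143380. Through P₁: C(7, 1)·C(31, 20) = 592706205. Through P₂: C(18, 4)·C(20, 17) = 3488400. Since P₁ is strictly southwest of P₂, a monotone path through both must visit P₁ then P₂; paths through both = C(7, 1)·C(11, 3)·C(20, 17) = 1316700. Avoid both = 28781143380 − 592706205 − 3488400 + 1316700 = 28186265475.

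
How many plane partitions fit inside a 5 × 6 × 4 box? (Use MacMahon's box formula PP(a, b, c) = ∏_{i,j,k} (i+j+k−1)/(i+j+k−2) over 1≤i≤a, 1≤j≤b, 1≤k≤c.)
PP(5, 6, 4) = 133613766

Evaluate the triple product over i = 1..5, j = 1..6, k = 1..4. The factors are (2/1) · (3/2) · (4/3) · (5/4) · (3/2) · (4/3) · (5/4) · (6/5) · … (120 factors total). The numerators and denominators telescope so the product is an integer; carrying out the multiplication exactly gives PP(5, 6, 4) = 133613766.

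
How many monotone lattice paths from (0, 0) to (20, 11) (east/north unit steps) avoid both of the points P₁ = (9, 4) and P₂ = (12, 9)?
Number of paths = 50493105

Inclusion–exclusion. Total paths: C(31, 20) = 84672315. Through P₁: C(13, 9)·C(18, 11) = 22754160. Through P₂: C(21, 12)·C(10, 8) = 13226850. Since P₁ is strictly southwest of P₂, a monotone path through both must visit P₁ then P₂; paths through both = C(13, 9)·C(8, 3)·C(10, 8) = 1801800. Avoid both = 84672315 − 22754160 − 13226850 + 1801800 = 50493105.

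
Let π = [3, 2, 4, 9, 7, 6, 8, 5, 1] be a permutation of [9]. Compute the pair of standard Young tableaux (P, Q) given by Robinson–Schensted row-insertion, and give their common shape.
P = [1, 4, 5, 8] / [2, 6] / [3] / [7] / [9];  Q = [1, 3, 4, 7] / [2, 5] / [6] / [8] / [9];  common shape = (4, 2, 1, 1, 1)

Row-insert the values π_1, π_2, … into P one at a time, bumping the leftmost entry strictly greater than the inserted value down to the next row. The recording tableau Q records, in position (i, j), the step at which that cell was added to P.
  Insert 3 (step 1): P = [3];  Q = [1]
  Insert 2 (step 2): P = [2] / [3];  Q = [1] / [2]
  Insert 4 (step 3): P = [2, 4] / [3];  Q = [1, 3] / [2]
  Insert 9 (step 4): P = [2, 4, 9] / [3];  Q = [1, 3, 4] / [2]
  Insert 7 (step 5): P = [2, 4, 7] / [3, 9];  Q = [1, 3, 4] / [2, 5]
  Insert 6 (step 6): P = [2, 4, 6] / [3, 7] / [9];  Q = [1, 3, 4] / [2, 5] / [6]
  Insert 8 (step 7): P = [2, 4, 6, 8] / [3, 7] / [9];  Q = [1, 3, 4, 7] / [2, 5] / [6]
  Insert 5 (step 8): P = [2, 4, 5, 8] / [3, 6] / [7] / [9];  Q = [1, 3, 4, 7] / [2, 5] / [6] / [8]
  Insert 1 (step 9): P = [1, 4, 5, 8] / [2, 6] / [3] / [7] / [9];  Q = [1, 3, 4, 7] / [2, 5] / [6] / [8] / [9]
Final shape: (4, 2, 1, 1, 1).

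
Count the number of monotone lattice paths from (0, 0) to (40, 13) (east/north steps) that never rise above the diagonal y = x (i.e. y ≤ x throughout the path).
Number of paths = 574609830760

By the reflection principle (André's argument), the number of monotone paths to (40, 13) with n ≤ m that never go above y = x is C(53, 40) − C(53, 41) = 841392966470 − 266783135710 = 574609830760.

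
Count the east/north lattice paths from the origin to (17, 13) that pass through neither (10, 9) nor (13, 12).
Number of paths = 72511410

Inclusion–exclusion. Total paths: C(30, 17) = 119759850. Through P₁: C(19, 10)·C(11, 7) = 30484740. Through P₂: C(25, 13)·C(5, 4) = 26001500. Since P₁ is strictly southwest of P₂, a monotone path through both must visit P₁ then P₂; paths through both = C(19, 10)·C(6, 3)·C(5, 4) = 9237800. Avoid both = 119759850 − 30484740 − 26001500 + 9237800 = 72511410.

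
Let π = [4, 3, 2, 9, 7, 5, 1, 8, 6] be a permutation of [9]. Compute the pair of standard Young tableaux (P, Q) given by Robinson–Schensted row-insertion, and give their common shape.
P = [1, 5, 6] / [2, 7, 8] / [3, 9] / [4];  Q = [1, 4, 8] / [2, 5, 9] / [3, 6] / [7];  common shape = (3, 3, 2, 1)

Row-insert the values π_1, π_2, … into P one at a time, bumping the leftmost entry strictly greater than the inserted value down to the next row. The recording tableau Q records, in position (i, j), the step at which that cell was added to P.
  Insert 4 (step 1): P = [4];  Q = [1]
  Insert 3 (step 2): P = [3] / [4];  Q = [1] / [2]
  Insert 2 (step 3): P = [2] / [3] / [4];  Q = [1] / [2] / [3]
  Insert 9 (step 4): P = [2, 9] / [3] / [4];  Q = [1, 4] / [2] / [3]
  Insert 7 (step 5): P = [2, 7] / [3, 9] / [4];  Q = [1, 4] / [2, 5] / [3]
  Insert 5 (step 6): P = [2, 5] / [3, 7] / [4, 9];  Q = [1, 4] / [2, 5] / [3, 6]
  Insert 1 (step 7): P = [1, 5] / [2, 7] / [3, 9] / [4];  Q = [1, 4] / [2, 5] / [3, 6] / [7]
  Insert 8 (step 8): P = [1, 5, 8] / [2, 7] / [3, 9] / [4];  Q = [1, 4, 8] / [2, 5] / [3, 6] / [7]
  Insert 6 (step 9): P = [1, 5, 6] / [2, 7, 8] / [3, 9] / [4];  Q = [1, 4, 8] / [2, 5, 9] / [3, 6] / [7]
Final shape: (3, 3, 2, 1).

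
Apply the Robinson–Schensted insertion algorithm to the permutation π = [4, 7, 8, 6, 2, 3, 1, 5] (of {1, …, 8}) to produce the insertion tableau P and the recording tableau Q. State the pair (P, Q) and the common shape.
P = [1, 3, 5] / [2, 6, 8] / [4] / [7];  Q = [1, 2, 3] / [4, 6, 8] / [5] / [7];  common shape = (3, 3, 1, 1)

Row-insert the values π_1, π_2, … into P one at a time, bumping the leftmost entry strictly greater than the inserted value down to the next row. The recording tableau Q records, in position (i, j), the step at which that cell was added to P.
  Insert 4 (step 1): P = [4];  Q = [1]
  Insert 7 (step 2): P = [4, 7];  Q = [1, 2]
  Insert 8 (step 3): P = [4, 7, 8];  Q = [1, 2, 3]
  Insert 6 (step 4): P = [4, 6, 8] / [7];  Q = [1, 2, 3] / [4]
  Insert 2 (step 5): P = [2, 6, 8] / [4] / [7];  Q = [1, 2, 3] / [4] / [5]
  Insert 3 (step 6): P = [2, 3, 8] / [4, 6] / [7];  Q = [1, 2, 3] / [4, 6] / [5]
  Insert 1 (step 7): P = [1, 3, 8] / [2, 6] / [4] / [7];  Q = [1, 2, 3] / [4, 6] / [5] / [7]
  Insert 5 (step 8): P = [1, 3, 5] / [2, 6, 8] / [4] / [7];  Q = [1, 2, 3] / [4, 6, 8] / [5] / [7]
Final shape: (3, 3, 1, 1).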